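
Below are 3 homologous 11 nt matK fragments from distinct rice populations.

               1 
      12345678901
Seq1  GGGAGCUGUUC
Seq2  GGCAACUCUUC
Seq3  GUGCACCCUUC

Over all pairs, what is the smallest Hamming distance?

Pairwise Hamming distances:
  Seq1 vs Seq2: 3
  Seq1 vs Seq3: 5
  Seq2 vs Seq3: 4
The smallest is 3, between Seq1 and Seq2.

3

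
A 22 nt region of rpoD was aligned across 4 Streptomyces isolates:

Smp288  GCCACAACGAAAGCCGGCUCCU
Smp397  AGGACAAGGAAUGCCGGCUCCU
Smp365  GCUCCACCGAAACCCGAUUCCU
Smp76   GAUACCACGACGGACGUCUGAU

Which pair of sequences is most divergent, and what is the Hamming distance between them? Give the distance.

Pairwise Hamming distances:
  Smp288 vs Smp397: 5
  Smp288 vs Smp365: 6
  Smp288 vs Smp76: 9
  Smp397 vs Smp365: 10
  Smp397 vs Smp76: 11
  Smp365 vs Smp76: 12
The largest is 12, between Smp365 and Smp76.

12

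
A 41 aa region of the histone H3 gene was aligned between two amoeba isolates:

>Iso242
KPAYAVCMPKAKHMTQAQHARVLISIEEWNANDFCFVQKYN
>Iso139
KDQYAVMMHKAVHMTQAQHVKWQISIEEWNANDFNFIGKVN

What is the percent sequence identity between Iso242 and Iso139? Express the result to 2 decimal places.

68.29%

The sequences differ at positions 2 (P/D), 3 (A/Q), 7 (C/M), 9 (P/H), 12 (K/V), 20 (A/V), 21 (R/K), 22 (V/W), 23 (L/Q), 35 (C/N), 37 (V/I), 38 (Q/G), 40 (Y/V).
28 of the 41 sites match, so the percent identity is 28/41 × 100 = 68.29%.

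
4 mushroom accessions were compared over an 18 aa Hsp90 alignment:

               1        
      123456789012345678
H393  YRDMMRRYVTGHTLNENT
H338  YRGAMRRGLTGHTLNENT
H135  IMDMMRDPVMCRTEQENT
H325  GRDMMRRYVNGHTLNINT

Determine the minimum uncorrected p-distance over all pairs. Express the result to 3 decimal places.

0.167

Pairwise Hamming distances:
  H393 vs H338: 4
  H393 vs H135: 9
  H393 vs H325: 3
  H338 vs H135: 12
  H338 vs H325: 7
  H135 vs H325: 10
The smallest is 3 mismatches, between H393 and H325; p = 3/18 = 0.167.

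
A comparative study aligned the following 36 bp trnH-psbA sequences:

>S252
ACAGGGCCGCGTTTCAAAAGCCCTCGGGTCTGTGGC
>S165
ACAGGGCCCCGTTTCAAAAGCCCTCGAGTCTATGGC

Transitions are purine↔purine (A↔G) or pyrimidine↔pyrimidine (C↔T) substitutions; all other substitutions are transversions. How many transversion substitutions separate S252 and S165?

The sequences differ at positions 9 (G/C, transversion), 27 (G/A, transition), 32 (G/A, transition).
Of the 3 differences, 2 transitions and 1 transversion, so the answer is 1.

1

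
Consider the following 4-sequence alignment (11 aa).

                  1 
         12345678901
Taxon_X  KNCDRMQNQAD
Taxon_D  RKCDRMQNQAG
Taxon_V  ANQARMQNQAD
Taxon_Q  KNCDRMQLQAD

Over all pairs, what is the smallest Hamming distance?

1

Pairwise Hamming distances:
  Taxon_X vs Taxon_D: 3
  Taxon_X vs Taxon_V: 3
  Taxon_X vs Taxon_Q: 1
  Taxon_D vs Taxon_V: 5
  Taxon_D vs Taxon_Q: 4
  Taxon_V vs Taxon_Q: 4
The smallest is 1, between Taxon_X and Taxon_Q.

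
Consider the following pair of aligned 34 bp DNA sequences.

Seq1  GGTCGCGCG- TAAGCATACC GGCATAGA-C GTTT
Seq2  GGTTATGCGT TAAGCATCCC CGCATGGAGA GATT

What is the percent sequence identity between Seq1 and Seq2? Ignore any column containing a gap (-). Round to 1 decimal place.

Excluding the 2 gap columns leaves 32 comparable sites.
The sequences differ at positions 4 (C/T), 5 (G/A), 6 (C/T), 18 (A/C), 21 (G/C), 26 (A/G), 30 (C/A), 32 (T/A).
24 of the 32 comparable sites match, so the percent identity is 24/32 × 100 = 75.0%.

75.0%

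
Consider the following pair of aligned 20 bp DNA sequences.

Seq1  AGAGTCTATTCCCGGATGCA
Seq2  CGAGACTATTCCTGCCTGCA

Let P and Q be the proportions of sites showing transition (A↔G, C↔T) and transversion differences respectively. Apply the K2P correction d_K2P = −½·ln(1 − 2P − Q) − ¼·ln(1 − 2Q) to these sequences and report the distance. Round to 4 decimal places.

Differing sites — 1:A/C (Tv); 5:T/A (Tv); 13:C/T (Ti); 15:G/C (Tv); 16:A/C (Tv).
Of the 5 differences, 1 transition and 4 transversions over 20 sites: P = 1/20 = 0.050000, Q = 4/20 = 0.200000.
d = −0.5·ln(0.700000) − 0.25·ln(0.600000) = −0.5·(-0.356675) − 0.25·(-0.510826) = 0.3060.

0.3060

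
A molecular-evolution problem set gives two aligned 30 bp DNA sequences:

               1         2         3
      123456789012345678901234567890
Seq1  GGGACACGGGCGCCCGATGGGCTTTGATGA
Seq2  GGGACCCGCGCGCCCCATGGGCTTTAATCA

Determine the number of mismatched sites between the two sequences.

Mismatches occur at site 6 (A→C), site 9 (G→C), site 16 (G→C), site 26 (G→A), site 29 (G→C).
That gives 5 mismatches out of 30 aligned sites, so the Hamming distance is 5.

5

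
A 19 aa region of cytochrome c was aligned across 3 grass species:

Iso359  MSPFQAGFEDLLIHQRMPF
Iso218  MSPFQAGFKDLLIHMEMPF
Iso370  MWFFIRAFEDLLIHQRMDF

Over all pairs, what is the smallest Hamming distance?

3

Pairwise Hamming distances:
  Iso359 vs Iso218: 3
  Iso359 vs Iso370: 6
  Iso218 vs Iso370: 9
The smallest is 3, between Iso359 and Iso218.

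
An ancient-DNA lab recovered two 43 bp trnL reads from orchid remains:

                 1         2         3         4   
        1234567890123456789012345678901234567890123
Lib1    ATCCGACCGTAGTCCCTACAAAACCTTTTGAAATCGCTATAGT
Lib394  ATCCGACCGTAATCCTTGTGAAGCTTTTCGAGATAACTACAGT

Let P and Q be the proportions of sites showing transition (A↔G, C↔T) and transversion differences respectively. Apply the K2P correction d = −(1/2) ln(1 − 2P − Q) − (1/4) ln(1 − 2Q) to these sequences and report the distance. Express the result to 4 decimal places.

0.3946

Mismatches occur at site 12 (G↔A, transition), site 16 (C↔T, transition), site 18 (A↔G, transition), site 19 (C↔T, transition), site 20 (A↔G, transition), site 23 (A↔G, transition), site 25 (C↔T, transition), site 29 (T↔C, transition), site 32 (A↔G, transition), site 35 (C↔A, transversion), site 36 (G↔A, transition), site 40 (T↔C, transition).
Of the 12 differences, 11 transitions and 1 transversion over 43 sites: P = 11/43 = 0.255814, Q = 1/43 = 0.023256.
d = −0.5·ln(0.465116) − 0.25·ln(0.953488) = −0.5·(-0.765468) − 0.25·(-0.047628) = 0.3946.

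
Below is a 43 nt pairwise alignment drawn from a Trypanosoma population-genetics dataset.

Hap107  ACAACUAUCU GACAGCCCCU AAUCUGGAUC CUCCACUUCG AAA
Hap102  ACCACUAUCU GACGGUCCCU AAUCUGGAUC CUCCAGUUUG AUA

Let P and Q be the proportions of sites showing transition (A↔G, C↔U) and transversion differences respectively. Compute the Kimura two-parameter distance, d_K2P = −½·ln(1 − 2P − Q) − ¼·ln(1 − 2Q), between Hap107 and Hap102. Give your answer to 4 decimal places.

The sequences differ at positions 3 (A/C, transversion), 14 (A/G, transition), 16 (C/U, transition), 36 (C/G, transversion), 39 (C/U, transition), 42 (A/U, transversion).
Of the 6 differences, 3 transitions and 3 transversions over 43 sites: P = 3/43 = 0.069767, Q = 3/43 = 0.069767.
d = −0.5·ln(0.790699) − 0.25·ln(0.860466) = −0.5·(-0.234838) − 0.25·(-0.150281) = 0.1550.

0.1550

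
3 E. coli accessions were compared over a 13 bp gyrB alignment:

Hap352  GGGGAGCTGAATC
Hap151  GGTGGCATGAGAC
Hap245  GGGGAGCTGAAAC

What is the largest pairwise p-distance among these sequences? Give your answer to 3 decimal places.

Pairwise Hamming distances:
  Hap352 vs Hap151: 6
  Hap352 vs Hap245: 1
  Hap151 vs Hap245: 5
The largest is 6 mismatches, between Hap352 and Hap151; p = 6/13 = 0.462.

0.462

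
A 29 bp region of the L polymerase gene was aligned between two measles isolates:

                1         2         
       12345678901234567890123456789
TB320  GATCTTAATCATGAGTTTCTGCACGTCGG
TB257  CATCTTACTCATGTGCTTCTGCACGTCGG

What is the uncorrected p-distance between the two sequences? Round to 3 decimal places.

0.138

Differing sites — 1:G/C; 8:A/C; 14:A/T; 16:T/C.
There are 4 differences over 29 sites, so p = 4/29 = 0.138.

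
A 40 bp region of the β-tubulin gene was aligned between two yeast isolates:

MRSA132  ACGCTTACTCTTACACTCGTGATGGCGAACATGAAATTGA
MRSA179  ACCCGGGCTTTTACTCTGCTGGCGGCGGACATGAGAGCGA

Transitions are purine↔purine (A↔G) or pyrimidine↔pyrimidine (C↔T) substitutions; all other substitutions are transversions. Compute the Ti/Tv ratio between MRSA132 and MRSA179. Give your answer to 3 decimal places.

The sequences differ at positions 3 (G/C, transversion), 5 (T/G, transversion), 6 (T/G, transversion), 7 (A/G, transition), 10 (C/T, transition), 15 (A/T, transversion), 18 (C/G, transversion), 19 (G/C, transversion), 22 (A/G, transition), 23 (T/C, transition), 28 (A/G, transition), 35 (A/G, transition), 37 (T/G, transversion), 38 (T/C, transition).
Of the 14 differences, 7 transitions and 7 transversions, so Ti/Tv = 7/7 = 1.000.

1.000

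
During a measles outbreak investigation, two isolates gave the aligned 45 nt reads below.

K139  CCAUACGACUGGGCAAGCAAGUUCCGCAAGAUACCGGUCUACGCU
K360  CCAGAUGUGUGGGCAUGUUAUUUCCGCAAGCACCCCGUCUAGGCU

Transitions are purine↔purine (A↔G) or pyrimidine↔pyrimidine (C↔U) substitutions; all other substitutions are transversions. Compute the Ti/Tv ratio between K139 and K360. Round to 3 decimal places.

0.182

Differing sites — 4:U/G (Tv); 6:C/U (Ti); 8:A/U (Tv); 9:C/G (Tv); 16:A/U (Tv); 18:C/U (Ti); 19:A/U (Tv); 21:G/U (Tv); 31:A/C (Tv); 32:U/A (Tv); 33:A/C (Tv); 36:G/C (Tv); 42:C/G (Tv).
Of the 13 differences, 2 transitions and 11 transversions, so Ti/Tv = 2/11 = 0.182.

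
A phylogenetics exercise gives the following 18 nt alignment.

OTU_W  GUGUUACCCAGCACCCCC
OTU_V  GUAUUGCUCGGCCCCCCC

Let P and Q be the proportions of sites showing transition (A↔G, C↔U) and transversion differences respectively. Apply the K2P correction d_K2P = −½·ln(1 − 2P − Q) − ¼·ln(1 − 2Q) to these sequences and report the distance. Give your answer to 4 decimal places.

0.3760

Mismatches occur at site 3 (G→A, transition), site 6 (A→G, transition), site 8 (C→U, transition), site 10 (A→G, transition), site 13 (A→C, transversion).
Of the 5 differences, 4 transitions and 1 transversion over 18 sites: P = 4/18 = 0.222222, Q = 1/18 = 0.055556.
d = −0.5·ln(0.500000) − 0.25·ln(0.888888) = −0.5·(-0.693147) − 0.25·(-0.117784) = 0.3760.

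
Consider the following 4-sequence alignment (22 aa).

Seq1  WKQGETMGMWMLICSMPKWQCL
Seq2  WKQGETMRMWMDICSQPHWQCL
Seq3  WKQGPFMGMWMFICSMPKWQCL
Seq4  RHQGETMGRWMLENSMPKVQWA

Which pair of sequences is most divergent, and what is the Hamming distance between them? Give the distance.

Pairwise Hamming distances:
  Seq1 vs Seq2: 4
  Seq1 vs Seq3: 3
  Seq1 vs Seq4: 8
  Seq2 vs Seq3: 6
  Seq2 vs Seq4: 12
  Seq3 vs Seq4: 11
The largest is 12, between Seq2 and Seq4.

12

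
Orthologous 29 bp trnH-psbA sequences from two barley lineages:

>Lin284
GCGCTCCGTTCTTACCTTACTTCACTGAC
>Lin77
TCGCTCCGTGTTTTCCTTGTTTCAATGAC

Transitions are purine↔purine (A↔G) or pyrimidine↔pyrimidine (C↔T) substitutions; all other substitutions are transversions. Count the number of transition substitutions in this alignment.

The sequences differ at positions 1 (G/T, transversion), 10 (T/G, transversion), 11 (C/T, transition), 14 (A/T, transversion), 19 (A/G, transition), 20 (C/T, transition), 25 (C/A, transversion).
Of the 7 differences, 3 transitions and 4 transversions, so the answer is 3.

3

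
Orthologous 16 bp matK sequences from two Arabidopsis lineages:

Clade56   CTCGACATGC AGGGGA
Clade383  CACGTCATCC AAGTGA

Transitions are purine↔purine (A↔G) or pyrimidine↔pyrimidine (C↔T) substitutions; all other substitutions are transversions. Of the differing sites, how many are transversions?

Differing sites — 2:T/A (Tv); 5:A/T (Tv); 9:G/C (Tv); 12:G/A (Ti); 14:G/T (Tv).
Of the 5 differences, 1 transition and 4 transversions, so the answer is 4.

4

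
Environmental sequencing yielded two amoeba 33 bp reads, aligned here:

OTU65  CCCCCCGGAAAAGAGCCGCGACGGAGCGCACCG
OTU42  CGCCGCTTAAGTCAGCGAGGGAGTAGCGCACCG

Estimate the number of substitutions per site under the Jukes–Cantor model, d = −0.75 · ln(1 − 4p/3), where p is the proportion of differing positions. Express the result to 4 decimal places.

The sequences differ at positions 2 (C/G), 5 (C/G), 7 (G/T), 8 (G/T), 11 (A/G), 12 (A/T), 13 (G/C), 17 (C/G), 18 (G/A), 19 (C/G), 21 (A/G), 22 (C/A), 24 (G/T).
p = 13/33 = 0.393939.
d = −0.75 · ln(1 − (4/3)·0.393939) = −0.75 · ln(0.474748) = −0.75 · (-0.744971) = 0.5587.

0.5587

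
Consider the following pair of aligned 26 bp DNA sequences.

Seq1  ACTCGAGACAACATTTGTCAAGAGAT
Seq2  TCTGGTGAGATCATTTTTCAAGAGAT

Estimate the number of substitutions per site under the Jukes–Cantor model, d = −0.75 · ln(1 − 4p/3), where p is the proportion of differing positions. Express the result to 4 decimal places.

Mismatches occur at site 1 (A→T), site 4 (C→G), site 6 (A→T), site 9 (C→G), site 11 (A→T), site 17 (G→T).
p = 6/26 = 0.230769.
d = −0.75 · ln(1 − (4/3)·0.230769) = −0.75 · ln(0.692308) = −0.75 · (-0.367724) = 0.2758.

0.2758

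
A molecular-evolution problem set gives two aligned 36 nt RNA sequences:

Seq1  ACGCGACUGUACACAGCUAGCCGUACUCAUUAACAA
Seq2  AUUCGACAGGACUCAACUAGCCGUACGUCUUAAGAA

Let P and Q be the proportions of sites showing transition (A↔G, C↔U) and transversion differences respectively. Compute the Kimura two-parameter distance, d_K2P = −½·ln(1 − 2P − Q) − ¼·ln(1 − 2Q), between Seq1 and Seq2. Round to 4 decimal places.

0.3471

Mismatches occur at site 2 (C↔U, transition), site 3 (G↔U, transversion), site 8 (U↔A, transversion), site 10 (U↔G, transversion), site 13 (A↔U, transversion), site 16 (G↔A, transition), site 27 (U↔G, transversion), site 28 (C↔U, transition), site 29 (A↔C, transversion), site 34 (C↔G, transversion).
Of the 10 differences, 3 transitions and 7 transversions over 36 sites: P = 3/36 = 0.083333, Q = 7/36 = 0.194444.
d = −0.5·ln(0.638890) − 0.25·ln(0.611112) = −0.5·(-0.448023) − 0.25·(-0.492475) = 0.3471.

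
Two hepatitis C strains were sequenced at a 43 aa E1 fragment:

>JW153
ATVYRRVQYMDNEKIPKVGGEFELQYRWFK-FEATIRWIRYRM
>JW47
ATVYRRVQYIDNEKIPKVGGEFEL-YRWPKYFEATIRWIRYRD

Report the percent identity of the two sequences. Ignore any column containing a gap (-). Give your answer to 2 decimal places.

92.68%

Excluding the 2 gap columns leaves 41 comparable sites.
Mismatches occur at site 10 (M→I), site 29 (F→P), site 43 (M→D).
38 of the 41 comparable sites match, so the percent identity is 38/41 × 100 = 92.68%.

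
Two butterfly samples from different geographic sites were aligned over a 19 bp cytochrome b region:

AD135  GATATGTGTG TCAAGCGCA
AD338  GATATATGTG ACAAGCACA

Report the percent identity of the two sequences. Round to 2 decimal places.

Differing sites — 6:G/A; 11:T/A; 17:G/A.
16 of the 19 sites match, so the percent identity is 16/19 × 100 = 84.21%.

84.21%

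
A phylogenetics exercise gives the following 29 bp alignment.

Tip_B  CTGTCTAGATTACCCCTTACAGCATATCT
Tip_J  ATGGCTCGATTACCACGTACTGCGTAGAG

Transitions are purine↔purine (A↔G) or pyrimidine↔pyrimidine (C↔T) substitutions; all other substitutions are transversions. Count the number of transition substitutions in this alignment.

1

Differing sites — 1:C/A (Tv); 4:T/G (Tv); 7:A/C (Tv); 15:C/A (Tv); 17:T/G (Tv); 21:A/T (Tv); 24:A/G (Ti); 27:T/G (Tv); 28:C/A (Tv); 29:T/G (Tv).
Of the 10 differences, 1 transition and 9 transversions, so the answer is 1.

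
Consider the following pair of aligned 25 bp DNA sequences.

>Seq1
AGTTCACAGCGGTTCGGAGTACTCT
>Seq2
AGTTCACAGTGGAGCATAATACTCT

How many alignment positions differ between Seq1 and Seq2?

6

Differing sites — 10:C/T; 13:T/A; 14:T/G; 16:G/A; 17:G/T; 19:G/A.
That gives 6 mismatches out of 25 aligned sites, so the Hamming distance is 6.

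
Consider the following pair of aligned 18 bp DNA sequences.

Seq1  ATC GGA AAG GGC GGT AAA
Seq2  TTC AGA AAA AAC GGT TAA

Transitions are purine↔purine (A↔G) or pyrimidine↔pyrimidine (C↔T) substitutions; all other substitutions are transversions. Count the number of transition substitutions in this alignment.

4

The sequences differ at positions 1 (A/T, transversion), 4 (G/A, transition), 9 (G/A, transition), 10 (G/A, transition), 11 (G/A, transition), 16 (A/T, transversion).
Of the 6 differences, 4 transitions and 2 transversions, so the answer is 4.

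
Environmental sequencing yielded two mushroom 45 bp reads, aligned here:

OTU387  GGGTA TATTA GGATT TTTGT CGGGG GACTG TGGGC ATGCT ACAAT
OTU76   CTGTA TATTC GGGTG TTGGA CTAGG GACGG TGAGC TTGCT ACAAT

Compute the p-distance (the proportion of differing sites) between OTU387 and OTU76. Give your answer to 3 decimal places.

0.267

The sequences differ at positions 1 (G/C), 2 (G/T), 10 (A/C), 13 (A/G), 15 (T/G), 18 (T/G), 20 (T/A), 22 (G/T), 23 (G/A), 29 (T/G), 33 (G/A), 36 (A/T).
There are 12 differences over 45 sites, so p = 12/45 = 0.267.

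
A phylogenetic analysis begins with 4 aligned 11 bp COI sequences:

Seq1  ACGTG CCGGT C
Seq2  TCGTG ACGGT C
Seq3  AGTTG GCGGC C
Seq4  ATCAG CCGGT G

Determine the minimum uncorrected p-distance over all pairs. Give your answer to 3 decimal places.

Pairwise Hamming distances:
  Seq1 vs Seq2: 2
  Seq1 vs Seq3: 4
  Seq1 vs Seq4: 4
  Seq2 vs Seq3: 5
  Seq2 vs Seq4: 6
  Seq3 vs Seq4: 6
The smallest is 2 mismatches, between Seq1 and Seq2; p = 2/11 = 0.182.

0.182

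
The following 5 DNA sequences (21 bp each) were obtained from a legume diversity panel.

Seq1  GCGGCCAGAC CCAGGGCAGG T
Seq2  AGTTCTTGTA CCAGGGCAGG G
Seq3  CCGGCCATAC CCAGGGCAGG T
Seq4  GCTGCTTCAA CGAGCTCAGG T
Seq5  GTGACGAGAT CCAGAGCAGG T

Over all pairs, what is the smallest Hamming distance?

Pairwise Hamming distances:
  Seq1 vs Seq2: 9
  Seq1 vs Seq3: 2
  Seq1 vs Seq4: 8
  Seq1 vs Seq5: 5
  Seq2 vs Seq3: 10
  Seq2 vs Seq4: 9
  Seq2 vs Seq5: 10
  Seq3 vs Seq4: 9
  Seq3 vs Seq5: 7
  Seq4 vs Seq5: 10
The smallest is 2, between Seq1 and Seq3.

2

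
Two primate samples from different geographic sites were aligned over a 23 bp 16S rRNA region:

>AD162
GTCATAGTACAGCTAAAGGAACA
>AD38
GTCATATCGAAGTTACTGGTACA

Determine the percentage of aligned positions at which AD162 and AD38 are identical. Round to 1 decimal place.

Mismatches occur at site 7 (G↔T), site 8 (T↔C), site 9 (A↔G), site 10 (C↔A), site 13 (C↔T), site 16 (A↔C), site 17 (A↔T), site 20 (A↔T).
15 of the 23 sites match, so the percent identity is 15/23 × 100 = 65.2%.

65.2%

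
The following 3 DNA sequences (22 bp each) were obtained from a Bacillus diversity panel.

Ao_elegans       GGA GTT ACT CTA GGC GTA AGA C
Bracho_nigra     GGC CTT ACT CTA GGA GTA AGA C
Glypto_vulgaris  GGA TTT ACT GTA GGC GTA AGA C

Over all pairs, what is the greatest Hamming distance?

Pairwise Hamming distances:
  Ao_elegans vs Bracho_nigra: 3
  Ao_elegans vs Glypto_vulgaris: 2
  Bracho_nigra vs Glypto_vulgaris: 4
The largest is 4, between Bracho_nigra and Glypto_vulgaris.

4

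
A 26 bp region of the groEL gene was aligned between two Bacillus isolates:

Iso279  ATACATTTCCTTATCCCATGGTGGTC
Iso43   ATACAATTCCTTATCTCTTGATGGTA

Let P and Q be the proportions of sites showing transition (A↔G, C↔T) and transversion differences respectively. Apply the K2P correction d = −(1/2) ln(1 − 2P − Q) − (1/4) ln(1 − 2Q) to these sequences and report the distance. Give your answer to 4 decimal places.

Differing sites — 6:T/A (Tv); 16:C/T (Ti); 18:A/T (Tv); 21:G/A (Ti); 26:C/A (Tv).
Of the 5 differences, 2 transitions and 3 transversions over 26 sites: P = 2/26 = 0.076923, Q = 3/26 = 0.115385.
d = −0.5·ln(0.730769) − 0.25·ln(0.769230) = −0.5·(-0.313658) − 0.25·(-0.262365) = 0.2224.

0.2224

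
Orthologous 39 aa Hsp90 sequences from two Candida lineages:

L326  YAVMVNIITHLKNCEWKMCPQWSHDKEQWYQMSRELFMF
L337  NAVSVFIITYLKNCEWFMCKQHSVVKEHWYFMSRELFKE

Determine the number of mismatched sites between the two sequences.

Differing sites — 1:Y/N; 4:M/S; 6:N/F; 10:H/Y; 17:K/F; 20:P/K; 22:W/H; 24:H/V; 25:D/V; 28:Q/H; 31:Q/F; 38:M/K; 39:F/E.
That gives 13 mismatches out of 39 aligned sites, so the Hamming distance is 13.

13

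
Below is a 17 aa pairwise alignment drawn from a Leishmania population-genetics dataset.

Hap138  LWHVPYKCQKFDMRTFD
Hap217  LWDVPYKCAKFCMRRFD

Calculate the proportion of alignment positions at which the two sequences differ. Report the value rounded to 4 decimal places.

0.2353

Differing sites — 3:H/D; 9:Q/A; 12:D/C; 15:T/R.
There are 4 differences over 17 sites, so p = 4/17 = 0.2353.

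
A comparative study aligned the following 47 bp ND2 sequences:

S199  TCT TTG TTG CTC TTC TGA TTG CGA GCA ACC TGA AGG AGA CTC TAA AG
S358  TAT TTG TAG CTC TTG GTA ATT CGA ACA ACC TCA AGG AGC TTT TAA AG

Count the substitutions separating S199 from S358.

Mismatches occur at site 2 (C/A), site 8 (T/A), site 15 (C/G), site 16 (T/G), site 17 (G/T), site 19 (T/A), site 21 (G/T), site 25 (G/A), site 32 (G/C), site 39 (A/C), site 40 (C/T), site 42 (C/T).
That gives 12 mismatches out of 47 aligned sites, so the Hamming distance is 12.

12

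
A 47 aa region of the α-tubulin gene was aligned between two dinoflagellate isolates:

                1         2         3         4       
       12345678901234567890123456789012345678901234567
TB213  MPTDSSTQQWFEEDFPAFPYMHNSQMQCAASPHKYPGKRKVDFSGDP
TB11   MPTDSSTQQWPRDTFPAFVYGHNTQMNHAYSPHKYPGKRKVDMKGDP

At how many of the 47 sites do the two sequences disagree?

12

Mismatches occur at site 11 (F/P), site 12 (E/R), site 13 (E/D), site 14 (D/T), site 19 (P/V), site 21 (M/G), site 24 (S/T), site 27 (Q/N), site 28 (C/H), site 30 (A/Y), site 43 (F/M), site 44 (S/K).
That gives 12 mismatches out of 47 aligned sites, so the Hamming distance is 12.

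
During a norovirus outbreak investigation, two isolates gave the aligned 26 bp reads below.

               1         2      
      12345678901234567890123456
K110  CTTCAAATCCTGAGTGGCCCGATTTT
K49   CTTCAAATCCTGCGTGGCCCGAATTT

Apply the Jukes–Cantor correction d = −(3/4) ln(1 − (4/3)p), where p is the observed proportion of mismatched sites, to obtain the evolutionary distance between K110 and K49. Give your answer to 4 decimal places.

0.0812

The sequences differ at positions 13 (A/C), 23 (T/A).
p = 2/26 = 0.076923.
d = −0.75 · ln(1 − (4/3)·0.076923) = −0.75 · ln(0.897436) = −0.75 · (-0.108213) = 0.0812.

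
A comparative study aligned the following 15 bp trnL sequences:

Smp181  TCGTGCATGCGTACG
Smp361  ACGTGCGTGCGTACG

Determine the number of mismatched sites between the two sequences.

2

The sequences differ at positions 1 (T/A), 7 (A/G).
That gives 2 mismatches out of 15 aligned sites, so the Hamming distance is 2.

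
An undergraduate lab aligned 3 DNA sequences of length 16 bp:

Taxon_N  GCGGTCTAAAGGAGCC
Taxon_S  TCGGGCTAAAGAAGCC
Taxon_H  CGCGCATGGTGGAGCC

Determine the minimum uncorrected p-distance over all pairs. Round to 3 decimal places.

0.188

Pairwise Hamming distances:
  Taxon_N vs Taxon_S: 3
  Taxon_N vs Taxon_H: 8
  Taxon_S vs Taxon_H: 9
The smallest is 3 mismatches, between Taxon_N and Taxon_S; p = 3/16 = 0.188.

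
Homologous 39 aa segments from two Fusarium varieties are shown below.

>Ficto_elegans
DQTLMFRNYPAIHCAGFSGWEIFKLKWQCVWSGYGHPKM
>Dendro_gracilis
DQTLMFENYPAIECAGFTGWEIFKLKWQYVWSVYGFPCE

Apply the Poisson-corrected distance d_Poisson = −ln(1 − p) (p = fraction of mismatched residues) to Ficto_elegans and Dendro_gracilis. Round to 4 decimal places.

0.2296

Mismatches occur at site 7 (R↔E), site 13 (H↔E), site 18 (S↔T), site 29 (C↔Y), site 33 (G↔V), site 36 (H↔F), site 38 (K↔C), site 39 (M↔E).
p = 8/39 = 0.205128.
d = −ln(1 − 0.205128) = −ln(0.794872) = 0.2296.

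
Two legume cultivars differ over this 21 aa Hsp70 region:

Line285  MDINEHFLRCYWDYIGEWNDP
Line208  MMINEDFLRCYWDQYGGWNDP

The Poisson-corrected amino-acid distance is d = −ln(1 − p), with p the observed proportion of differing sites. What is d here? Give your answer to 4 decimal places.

The sequences differ at positions 2 (D/M), 6 (H/D), 14 (Y/Q), 15 (I/Y), 17 (E/G).
p = 5/21 = 0.238095.
d = −ln(1 − 0.238095) = −ln(0.761905) = 0.2719.

0.2719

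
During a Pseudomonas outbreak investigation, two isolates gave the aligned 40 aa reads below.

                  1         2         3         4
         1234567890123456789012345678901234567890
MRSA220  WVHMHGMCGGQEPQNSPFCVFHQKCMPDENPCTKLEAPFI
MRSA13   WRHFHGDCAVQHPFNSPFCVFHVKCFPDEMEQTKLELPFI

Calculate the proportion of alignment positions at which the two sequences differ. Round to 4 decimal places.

0.3250

Mismatches occur at site 2 (V→R), site 4 (M→F), site 7 (M→D), site 9 (G→A), site 10 (G→V), site 12 (E→H), site 14 (Q→F), site 23 (Q→V), site 26 (M→F), site 30 (N→M), site 31 (P→E), site 32 (C→Q), site 37 (A→L).
There are 13 differences over 40 sites, so p = 13/40 = 0.3250.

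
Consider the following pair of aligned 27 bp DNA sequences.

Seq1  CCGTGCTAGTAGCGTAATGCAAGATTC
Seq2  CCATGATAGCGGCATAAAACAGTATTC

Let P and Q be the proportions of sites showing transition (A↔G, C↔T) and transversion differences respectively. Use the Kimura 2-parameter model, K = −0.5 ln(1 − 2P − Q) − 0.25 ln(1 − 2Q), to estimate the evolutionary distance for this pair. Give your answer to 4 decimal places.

Differing sites — 3:G/A (Ti); 6:C/A (Tv); 10:T/C (Ti); 11:A/G (Ti); 14:G/A (Ti); 18:T/A (Tv); 19:G/A (Ti); 22:A/G (Ti); 23:G/T (Tv).
Of the 9 differences, 6 transitions and 3 transversions over 27 sites: P = 6/27 = 0.222222, Q = 3/27 = 0.111111.
d = −0.5·ln(0.444445) − 0.25·ln(0.777778) = −0.5·(-0.810929) − 0.25·(-0.251314) = 0.4683.

0.4683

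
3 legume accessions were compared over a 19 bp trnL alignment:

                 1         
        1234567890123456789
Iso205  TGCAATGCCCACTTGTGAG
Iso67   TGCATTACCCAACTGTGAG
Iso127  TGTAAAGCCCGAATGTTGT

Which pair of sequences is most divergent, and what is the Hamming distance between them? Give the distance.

Pairwise Hamming distances:
  Iso205 vs Iso67: 4
  Iso205 vs Iso127: 8
  Iso67 vs Iso127: 9
The largest is 9, between Iso67 and Iso127.

9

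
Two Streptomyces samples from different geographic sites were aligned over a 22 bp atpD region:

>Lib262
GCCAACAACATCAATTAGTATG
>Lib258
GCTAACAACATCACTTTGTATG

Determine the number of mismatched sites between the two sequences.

3

Differing sites — 3:C/T; 14:A/C; 17:A/T.
That gives 3 mismatches out of 22 aligned sites, so the Hamming distance is 3.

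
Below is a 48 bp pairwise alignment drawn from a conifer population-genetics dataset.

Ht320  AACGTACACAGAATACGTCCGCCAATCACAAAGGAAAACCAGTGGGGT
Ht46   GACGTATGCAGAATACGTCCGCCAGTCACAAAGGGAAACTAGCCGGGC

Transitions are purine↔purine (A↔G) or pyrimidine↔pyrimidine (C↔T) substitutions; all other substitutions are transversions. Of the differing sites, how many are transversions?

The sequences differ at positions 1 (A/G, transition), 7 (C/T, transition), 8 (A/G, transition), 25 (A/G, transition), 35 (A/G, transition), 40 (C/T, transition), 43 (T/C, transition), 44 (G/C, transversion), 48 (T/C, transition).
Of the 9 differences, 8 transitions and 1 transversion, so the answer is 1.

1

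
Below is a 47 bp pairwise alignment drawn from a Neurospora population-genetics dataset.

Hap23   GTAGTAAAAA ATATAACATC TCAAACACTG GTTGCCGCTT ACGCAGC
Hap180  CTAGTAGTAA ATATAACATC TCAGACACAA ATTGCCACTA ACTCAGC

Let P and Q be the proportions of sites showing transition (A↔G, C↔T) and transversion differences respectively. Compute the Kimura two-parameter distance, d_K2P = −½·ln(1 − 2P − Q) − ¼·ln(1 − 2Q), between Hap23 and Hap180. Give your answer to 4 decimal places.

The sequences differ at positions 1 (G/C, transversion), 7 (A/G, transition), 8 (A/T, transversion), 24 (A/G, transition), 29 (T/A, transversion), 30 (G/A, transition), 31 (G/A, transition), 37 (G/A, transition), 40 (T/A, transversion), 43 (G/T, transversion).
Of the 10 differences, 5 transitions and 5 transversions over 47 sites: P = 5/47 = 0.106383, Q = 5/47 = 0.106383.
d = −0.5·ln(0.680851) − 0.25·ln(0.787234) = −0.5·(-0.384412) − 0.25·(-0.239230) = 0.2520.

0.2520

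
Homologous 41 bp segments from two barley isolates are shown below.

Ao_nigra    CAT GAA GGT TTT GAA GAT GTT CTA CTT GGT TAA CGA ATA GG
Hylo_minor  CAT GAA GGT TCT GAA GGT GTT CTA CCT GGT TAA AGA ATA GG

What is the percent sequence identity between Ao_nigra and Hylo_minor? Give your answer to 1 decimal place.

90.2%

Differing sites — 11:T/C; 17:A/G; 26:T/C; 34:C/A.
37 of the 41 sites match, so the percent identity is 37/41 × 100 = 90.2%.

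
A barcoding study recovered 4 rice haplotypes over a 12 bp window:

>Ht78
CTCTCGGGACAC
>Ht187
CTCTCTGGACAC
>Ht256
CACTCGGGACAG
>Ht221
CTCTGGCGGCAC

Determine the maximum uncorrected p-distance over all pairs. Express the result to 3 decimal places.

Pairwise Hamming distances:
  Ht78 vs Ht187: 1
  Ht78 vs Ht256: 2
  Ht78 vs Ht221: 3
  Ht187 vs Ht256: 3
  Ht187 vs Ht221: 4
  Ht256 vs Ht221: 5
The largest is 5 mismatches, between Ht256 and Ht221; p = 5/12 = 0.417.

0.417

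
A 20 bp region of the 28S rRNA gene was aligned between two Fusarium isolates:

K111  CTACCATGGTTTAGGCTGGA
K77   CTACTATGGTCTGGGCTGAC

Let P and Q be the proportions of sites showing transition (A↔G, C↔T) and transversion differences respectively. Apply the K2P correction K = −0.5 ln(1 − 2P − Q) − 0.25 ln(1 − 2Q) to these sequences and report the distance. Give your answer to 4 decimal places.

Differing sites — 5:C/T (Ti); 11:T/C (Ti); 13:A/G (Ti); 19:G/A (Ti); 20:A/C (Tv).
Of the 5 differences, 4 transitions and 1 transversion over 20 sites: P = 4/20 = 0.200000, Q = 1/20 = 0.050000.
d = −0.5·ln(0.550000) − 0.25·ln(0.900000) = −0.5·(-0.597837) − 0.25·(-0.105361) = 0.3253.

0.3253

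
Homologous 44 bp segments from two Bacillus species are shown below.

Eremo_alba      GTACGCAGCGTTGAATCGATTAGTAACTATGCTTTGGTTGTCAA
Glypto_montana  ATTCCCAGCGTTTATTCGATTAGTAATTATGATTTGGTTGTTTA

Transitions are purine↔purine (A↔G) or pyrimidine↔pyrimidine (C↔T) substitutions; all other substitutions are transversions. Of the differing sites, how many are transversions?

6

Mismatches occur at site 1 (G→A, transition), site 3 (A→T, transversion), site 5 (G→C, transversion), site 13 (G→T, transversion), site 15 (A→T, transversion), site 27 (C→T, transition), site 32 (C→A, transversion), site 42 (C→T, transition), site 43 (A→T, transversion).
Of the 9 differences, 3 transitions and 6 transversions, so the answer is 6.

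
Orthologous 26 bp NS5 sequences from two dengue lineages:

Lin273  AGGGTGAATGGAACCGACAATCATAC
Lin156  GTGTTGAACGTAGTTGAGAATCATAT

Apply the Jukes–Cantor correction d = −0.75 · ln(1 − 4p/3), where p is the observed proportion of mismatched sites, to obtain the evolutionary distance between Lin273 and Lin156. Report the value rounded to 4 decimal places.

0.5393

Differing sites — 1:A/G; 2:G/T; 4:G/T; 9:T/C; 11:G/T; 13:A/G; 14:C/T; 15:C/T; 18:C/G; 26:C/T.
p = 10/26 = 0.384615.
d = −0.75 · ln(1 − (4/3)·0.384615) = −0.75 · ln(0.487180) = −0.75 · (-0.719122) = 0.5393.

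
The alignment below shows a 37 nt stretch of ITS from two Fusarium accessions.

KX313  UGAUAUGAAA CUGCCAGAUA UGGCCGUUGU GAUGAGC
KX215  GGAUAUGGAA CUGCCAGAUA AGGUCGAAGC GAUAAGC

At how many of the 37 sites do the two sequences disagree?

The sequences differ at positions 1 (U/G), 8 (A/G), 21 (U/A), 24 (C/U), 27 (U/A), 28 (U/A), 30 (U/C), 34 (G/A).
That gives 8 mismatches out of 37 aligned sites, so the Hamming distance is 8.

8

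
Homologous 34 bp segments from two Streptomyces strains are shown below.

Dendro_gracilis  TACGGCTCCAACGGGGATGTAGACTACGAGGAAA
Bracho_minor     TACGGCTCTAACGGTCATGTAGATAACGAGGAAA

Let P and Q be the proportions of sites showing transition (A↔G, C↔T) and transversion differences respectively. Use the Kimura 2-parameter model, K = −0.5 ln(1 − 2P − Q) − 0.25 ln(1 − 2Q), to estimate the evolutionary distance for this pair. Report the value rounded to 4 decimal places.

0.1638

Differing sites — 9:C/T (Ti); 15:G/T (Tv); 16:G/C (Tv); 24:C/T (Ti); 25:T/A (Tv).
Of the 5 differences, 2 transitions and 3 transversions over 34 sites: P = 2/34 = 0.058824, Q = 3/34 = 0.088235.
d = −0.5·ln(0.794117) − 0.25·ln(0.823530) = −0.5·(-0.230524) − 0.25·(-0.194155) = 0.1638.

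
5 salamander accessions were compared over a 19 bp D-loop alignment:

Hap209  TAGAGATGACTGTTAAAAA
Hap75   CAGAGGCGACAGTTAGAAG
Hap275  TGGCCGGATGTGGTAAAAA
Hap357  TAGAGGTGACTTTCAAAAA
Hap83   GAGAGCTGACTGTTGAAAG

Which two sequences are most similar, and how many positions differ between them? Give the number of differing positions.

Pairwise Hamming distances:
  Hap209 vs Hap75: 6
  Hap209 vs Hap275: 9
  Hap209 vs Hap357: 3
  Hap209 vs Hap83: 4
  Hap75 vs Hap275: 12
  Hap75 vs Hap357: 7
  Hap75 vs Hap83: 6
  Hap275 vs Hap357: 10
  Hap275 vs Hap83: 12
  Hap357 vs Hap83: 6
The smallest is 3, between Hap209 and Hap357.

3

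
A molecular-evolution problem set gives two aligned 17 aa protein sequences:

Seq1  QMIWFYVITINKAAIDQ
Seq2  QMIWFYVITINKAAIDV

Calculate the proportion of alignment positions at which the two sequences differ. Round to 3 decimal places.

0.059

A single mismatch occurs at site 17 (Q↔V).
There are 1 differences over 17 sites, so p = 1/17 = 0.059.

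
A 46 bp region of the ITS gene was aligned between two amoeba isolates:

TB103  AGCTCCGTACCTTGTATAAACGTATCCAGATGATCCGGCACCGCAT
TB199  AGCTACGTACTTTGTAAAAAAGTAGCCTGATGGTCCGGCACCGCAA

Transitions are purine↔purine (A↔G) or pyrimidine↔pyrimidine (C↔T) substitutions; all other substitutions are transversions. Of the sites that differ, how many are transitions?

Differing sites — 5:C/A (Tv); 11:C/T (Ti); 17:T/A (Tv); 21:C/A (Tv); 25:T/G (Tv); 28:A/T (Tv); 33:A/G (Ti); 46:T/A (Tv).
Of the 8 differences, 2 transitions and 6 transversions, so the answer is 2.

2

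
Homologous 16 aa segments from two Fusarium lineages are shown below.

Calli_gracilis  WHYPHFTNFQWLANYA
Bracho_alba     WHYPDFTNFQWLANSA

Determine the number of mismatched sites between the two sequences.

The sequences differ at positions 5 (H/D), 15 (Y/S).
That gives 2 mismatches out of 16 aligned sites, so the Hamming distance is 2.

2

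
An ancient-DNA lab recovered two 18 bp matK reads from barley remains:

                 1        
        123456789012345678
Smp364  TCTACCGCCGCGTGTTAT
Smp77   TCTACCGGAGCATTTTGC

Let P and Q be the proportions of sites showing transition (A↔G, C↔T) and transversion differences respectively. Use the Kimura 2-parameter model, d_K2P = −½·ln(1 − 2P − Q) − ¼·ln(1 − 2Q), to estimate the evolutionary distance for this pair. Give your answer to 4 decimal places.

0.4479

Differing sites — 8:C/G (Tv); 9:C/A (Tv); 12:G/A (Ti); 14:G/T (Tv); 17:A/G (Ti); 18:T/C (Ti).
Of the 6 differences, 3 transitions and 3 transversions over 18 sites: P = 3/18 = 0.166667, Q = 3/18 = 0.166667.
d = −0.5·ln(0.499999) − 0.25·ln(0.666666) = −0.5·(-0.693149) − 0.25·(-0.405466) = 0.4479.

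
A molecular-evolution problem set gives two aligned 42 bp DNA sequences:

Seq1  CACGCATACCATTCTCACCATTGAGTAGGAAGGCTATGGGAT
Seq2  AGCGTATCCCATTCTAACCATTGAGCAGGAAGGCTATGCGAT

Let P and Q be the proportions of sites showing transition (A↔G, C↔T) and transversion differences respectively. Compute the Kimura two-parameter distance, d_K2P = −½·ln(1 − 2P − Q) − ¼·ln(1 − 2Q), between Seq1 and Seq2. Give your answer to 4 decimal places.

Mismatches occur at site 1 (C↔A, transversion), site 2 (A↔G, transition), site 5 (C↔T, transition), site 8 (A↔C, transversion), site 16 (C↔A, transversion), site 26 (T↔C, transition), site 39 (G↔C, transversion).
Of the 7 differences, 3 transitions and 4 transversions over 42 sites: P = 3/42 = 0.071429, Q = 4/42 = 0.095238.
d = −0.5·ln(0.761904) − 0.25·ln(0.809524) = −0.5·(-0.271935) − 0.25·(-0.211309) = 0.1888.

0.1888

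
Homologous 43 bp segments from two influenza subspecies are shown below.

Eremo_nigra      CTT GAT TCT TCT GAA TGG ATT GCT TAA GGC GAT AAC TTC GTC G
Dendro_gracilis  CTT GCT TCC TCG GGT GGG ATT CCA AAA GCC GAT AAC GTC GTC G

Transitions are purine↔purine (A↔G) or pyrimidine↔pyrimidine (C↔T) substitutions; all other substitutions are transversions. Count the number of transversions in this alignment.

9

The sequences differ at positions 5 (A/C, transversion), 9 (T/C, transition), 12 (T/G, transversion), 14 (A/G, transition), 15 (A/T, transversion), 16 (T/G, transversion), 22 (G/C, transversion), 24 (T/A, transversion), 25 (T/A, transversion), 29 (G/C, transversion), 37 (T/G, transversion).
Of the 11 differences, 2 transitions and 9 transversions, so the answer is 9.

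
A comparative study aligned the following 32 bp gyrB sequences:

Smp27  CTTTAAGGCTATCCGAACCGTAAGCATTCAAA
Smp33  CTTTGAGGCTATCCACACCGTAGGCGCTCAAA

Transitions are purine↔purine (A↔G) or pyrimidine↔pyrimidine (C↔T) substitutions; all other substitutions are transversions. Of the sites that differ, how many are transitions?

The sequences differ at positions 5 (A/G, transition), 15 (G/A, transition), 16 (A/C, transversion), 23 (A/G, transition), 26 (A/G, transition), 27 (T/C, transition).
Of the 6 differences, 5 transitions and 1 transversion, so the answer is 5.

5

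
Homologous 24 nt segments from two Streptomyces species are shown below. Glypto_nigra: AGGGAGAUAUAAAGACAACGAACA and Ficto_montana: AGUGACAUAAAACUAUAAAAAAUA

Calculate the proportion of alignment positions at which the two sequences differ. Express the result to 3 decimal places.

0.375

Mismatches occur at site 3 (G↔U), site 6 (G↔C), site 10 (U↔A), site 13 (A↔C), site 14 (G↔U), site 16 (C↔U), site 19 (C↔A), site 20 (G↔A), site 23 (C↔U).
There are 9 differences over 24 sites, so p = 9/24 = 0.375.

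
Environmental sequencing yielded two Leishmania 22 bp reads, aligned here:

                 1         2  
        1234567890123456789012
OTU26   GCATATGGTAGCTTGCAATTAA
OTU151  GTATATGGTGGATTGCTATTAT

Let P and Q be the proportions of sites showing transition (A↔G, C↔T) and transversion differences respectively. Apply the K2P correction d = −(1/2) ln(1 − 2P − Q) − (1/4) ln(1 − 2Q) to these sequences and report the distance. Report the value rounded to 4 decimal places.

0.2711

Differing sites — 2:C/T (Ti); 10:A/G (Ti); 12:C/A (Tv); 17:A/T (Tv); 22:A/T (Tv).
Of the 5 differences, 2 transitions and 3 transversions over 22 sites: P = 2/22 = 0.090909, Q = 3/22 = 0.136364.
d = −0.5·ln(0.681818) − 0.25·ln(0.727272) = −0.5·(-0.382993) − 0.25·(-0.318455) = 0.2711.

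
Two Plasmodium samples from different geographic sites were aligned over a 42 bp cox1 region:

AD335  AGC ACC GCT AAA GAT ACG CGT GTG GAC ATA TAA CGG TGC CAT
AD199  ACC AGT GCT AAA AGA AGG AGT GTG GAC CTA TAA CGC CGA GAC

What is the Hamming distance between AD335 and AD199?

14

Differing sites — 2:G/C; 5:C/G; 6:C/T; 13:G/A; 14:A/G; 15:T/A; 17:C/G; 19:C/A; 28:A/C; 36:G/C; 37:T/C; 39:C/A; 40:C/G; 42:T/C.
That gives 14 mismatches out of 42 aligned sites, so the Hamming distance is 14.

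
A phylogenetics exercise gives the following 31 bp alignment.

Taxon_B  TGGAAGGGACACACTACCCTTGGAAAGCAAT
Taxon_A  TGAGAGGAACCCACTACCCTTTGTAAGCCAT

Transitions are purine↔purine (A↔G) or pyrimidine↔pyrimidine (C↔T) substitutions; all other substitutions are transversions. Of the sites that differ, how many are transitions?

3

Mismatches occur at site 3 (G→A, transition), site 4 (A→G, transition), site 8 (G→A, transition), site 11 (A→C, transversion), site 22 (G→T, transversion), site 24 (A→T, transversion), site 29 (A→C, transversion).
Of the 7 differences, 3 transitions and 4 transversions, so the answer is 3.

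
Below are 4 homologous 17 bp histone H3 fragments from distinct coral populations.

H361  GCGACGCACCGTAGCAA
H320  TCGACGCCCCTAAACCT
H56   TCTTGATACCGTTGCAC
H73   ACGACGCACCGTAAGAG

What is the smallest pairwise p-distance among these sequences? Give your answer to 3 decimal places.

0.235

Pairwise Hamming distances:
  H361 vs H320: 7
  H361 vs H56: 8
  H361 vs H73: 4
  H320 vs H56: 12
  H320 vs H73: 7
  H56 vs H73: 10
The smallest is 4 mismatches, between H361 and H73; p = 4/17 = 0.235.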